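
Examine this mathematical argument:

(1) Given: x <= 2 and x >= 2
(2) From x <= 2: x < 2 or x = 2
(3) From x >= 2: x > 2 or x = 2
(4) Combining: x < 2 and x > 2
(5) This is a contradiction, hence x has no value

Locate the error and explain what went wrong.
Step 4: Combining: x < 2 and x > 2

Step 4 incorrectly combines the conditions. From x <= 2 and x >= 2, the intersection is x = 2. The error treats the 'or' cases as 'and' requirements. The correct conclusion is that x = 2 is the unique solution, not that no solution exists.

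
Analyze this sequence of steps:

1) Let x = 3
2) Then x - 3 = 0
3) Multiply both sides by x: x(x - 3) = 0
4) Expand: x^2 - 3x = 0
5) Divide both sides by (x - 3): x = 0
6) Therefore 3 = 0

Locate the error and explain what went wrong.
Step 5: Divide both sides by (x - 3): x = 0

Step 5 divides both sides by (x - 3). However, since x = 3, we have (x - 3) = 0. Division by zero is undefined, making this step invalid.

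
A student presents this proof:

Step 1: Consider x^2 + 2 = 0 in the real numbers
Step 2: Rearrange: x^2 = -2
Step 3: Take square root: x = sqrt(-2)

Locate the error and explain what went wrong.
Step 3: Take square root: x = sqrt(-2)

Step 3 takes the square root of -2, which is negative. In the real number system, the square root of a negative number is undefined. The equation x^2 + 2 = 0 has no real solutions. Square roots of negative numbers only exist in the complex numbers.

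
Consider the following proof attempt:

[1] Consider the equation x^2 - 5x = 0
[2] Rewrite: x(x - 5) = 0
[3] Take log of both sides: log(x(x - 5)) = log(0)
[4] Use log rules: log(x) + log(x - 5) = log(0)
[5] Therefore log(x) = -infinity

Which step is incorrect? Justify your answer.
Step 3: Take log of both sides: log(x(x - 5)) = log(0)

Step 3 takes the logarithm of both sides, resulting in log(0) on the right side. The logarithm is only defined for positive numbers; log(0) is undefined (approaches negative infinity). This operation is invalid.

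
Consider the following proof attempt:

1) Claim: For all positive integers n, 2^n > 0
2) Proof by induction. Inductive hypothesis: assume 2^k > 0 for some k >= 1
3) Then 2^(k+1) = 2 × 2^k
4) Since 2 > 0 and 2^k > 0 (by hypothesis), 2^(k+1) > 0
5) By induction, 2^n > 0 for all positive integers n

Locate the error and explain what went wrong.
Step 5: By induction, 2^n > 0 for all positive integers n

Step 5 concludes the proof by induction, but no base case was ever established. A valid induction proof requires: (1) a base case proving 2^1 > 0, and (2) an inductive step showing IF 2^k > 0 THEN 2^(k+1) > 0. Steps 2-4 correctly establish the inductive step, but without the base case the conclusion in step 5 does not follow.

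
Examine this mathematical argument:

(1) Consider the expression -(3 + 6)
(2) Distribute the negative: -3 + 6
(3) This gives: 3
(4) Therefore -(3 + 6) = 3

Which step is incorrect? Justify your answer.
Step 2: Distribute the negative: -3 + 6

Step 2 incorrectly distributes the negative sign. The correct distribution is -(3 + 6) = -3 - 6 = -9. The negative must be applied to both terms, not just the first. The error treats -(3 + 6) as -3 + 6, which equals 3 instead of -9.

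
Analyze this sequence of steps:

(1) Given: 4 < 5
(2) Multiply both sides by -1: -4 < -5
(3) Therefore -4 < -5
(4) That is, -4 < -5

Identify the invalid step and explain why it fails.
Step 2: Multiply both sides by -1: -4 < -5

Step 2 multiplies both sides by -1 but fails to reverse the inequality sign. When multiplying (or dividing) an inequality by a negative number, the direction must be reversed. Since 4 < 5, we should get -4 > -5, i.e., -4 > -5.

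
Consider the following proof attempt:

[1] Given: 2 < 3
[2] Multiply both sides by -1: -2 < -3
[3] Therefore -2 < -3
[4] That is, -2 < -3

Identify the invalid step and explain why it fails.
Step 2: Multiply both sides by -1: -2 < -3

Step 2 multiplies both sides by -1 but fails to reverse the inequality sign. When multiplying (or dividing) an inequality by a negative number, the direction must be reversed. Since 2 < 3, we should get -2 > -3, i.e., -2 > -3.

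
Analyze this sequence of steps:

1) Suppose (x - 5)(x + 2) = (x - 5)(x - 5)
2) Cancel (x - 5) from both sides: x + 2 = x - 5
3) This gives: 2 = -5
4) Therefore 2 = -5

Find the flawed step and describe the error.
Step 2: Cancel (x - 5) from both sides: x + 2 = x - 5

Step 2 cancels (x - 5) from both sides. This is only valid if (x - 5) ≠ 0, i.e., x ≠ 5. When x = 5, both sides equal zero regardless of the other factors. The correct approach requires considering x = 5 as a separate case.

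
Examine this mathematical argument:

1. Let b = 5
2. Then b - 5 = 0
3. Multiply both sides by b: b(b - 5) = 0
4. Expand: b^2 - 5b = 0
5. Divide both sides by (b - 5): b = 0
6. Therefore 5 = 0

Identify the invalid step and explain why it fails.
Step 5: Divide both sides by (b - 5): b = 0

Step 5 divides both sides by (b - 5). However, since b = 5, we have (b - 5) = 0. Division by zero is undefined, making this step invalid.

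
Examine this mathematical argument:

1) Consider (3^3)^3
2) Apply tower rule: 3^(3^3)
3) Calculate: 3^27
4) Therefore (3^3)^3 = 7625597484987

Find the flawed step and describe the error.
Step 2: Apply tower rule: 3^(3^3)

Step 2 incorrectly states that (a^b)^c = a^(b^c). The correct rule is (a^b)^c = a^(b×c). The actual value is (3^3)^3 = 3^9 = 19683, not 3^27 = 7625597484987.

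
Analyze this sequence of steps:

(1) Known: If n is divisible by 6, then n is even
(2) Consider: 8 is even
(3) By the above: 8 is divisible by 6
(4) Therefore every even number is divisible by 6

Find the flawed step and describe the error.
Step 3: By the above: 8 is divisible by 6

Step 3 commits the fallacy of affirming the consequent. The known fact 'divisible by 6 → even' does NOT imply 'even → divisible by 6'. That would be the converse, which is false. For example, 8 is even but 8 ÷ 6 = 1.33, which is not an integer.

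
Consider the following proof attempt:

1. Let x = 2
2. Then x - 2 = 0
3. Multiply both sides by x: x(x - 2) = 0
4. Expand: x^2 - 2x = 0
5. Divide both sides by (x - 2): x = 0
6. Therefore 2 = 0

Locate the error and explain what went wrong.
Step 5: Divide both sides by (x - 2): x = 0

Step 5 divides both sides by (x - 2). However, since x = 2, we have (x - 2) = 0. Division by zero is undefined, making this step invalid.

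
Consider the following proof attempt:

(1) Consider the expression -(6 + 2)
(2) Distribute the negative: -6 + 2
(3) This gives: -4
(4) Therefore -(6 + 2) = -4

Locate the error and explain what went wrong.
Step 2: Distribute the negative: -6 + 2

Step 2 incorrectly distributes the negative sign. The correct distribution is -(6 + 2) = -6 - 2 = -8. The negative must be applied to both terms, not just the first. The error treats -(6 + 2) as -6 + 2, which equals -4 instead of -8.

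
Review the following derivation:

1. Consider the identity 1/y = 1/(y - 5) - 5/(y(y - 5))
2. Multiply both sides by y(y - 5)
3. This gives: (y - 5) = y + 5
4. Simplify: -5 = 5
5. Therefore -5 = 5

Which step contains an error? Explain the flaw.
Step 3: This gives: (y - 5) = y + 5

Step 3 makes a sign error when clearing denominators. Multiplying -5/(y(y - 5)) by y(y - 5) gives -5, not +5. The correct result is (y - 5) = y - 5, which is trivially true, not (y - 5) = y + 5. (Step 1 is a valid identity: 1/(y - 5) - 5/(y(y - 5)) = (y - 5)/(y(y - 5)) = 1/y.)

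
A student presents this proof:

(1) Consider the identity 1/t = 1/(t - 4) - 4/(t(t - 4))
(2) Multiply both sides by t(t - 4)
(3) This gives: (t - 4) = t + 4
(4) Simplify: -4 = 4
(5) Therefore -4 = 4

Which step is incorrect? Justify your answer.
Step 3: This gives: (t - 4) = t + 4

Step 3 makes a sign error when clearing denominators. Multiplying -4/(t(t - 4)) by t(t - 4) gives -4, not +4. The correct result is (t - 4) = t - 4, which is trivially true, not (t - 4) = t + 4. (Step 1 is a valid identity: 1/(t - 4) - 4/(t(t - 4)) = (t - 4)/(t(t - 4)) = 1/t.)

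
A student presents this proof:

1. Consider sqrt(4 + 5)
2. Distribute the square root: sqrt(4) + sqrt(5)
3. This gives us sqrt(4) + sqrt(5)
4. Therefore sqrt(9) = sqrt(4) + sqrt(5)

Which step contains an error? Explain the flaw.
Step 2: Distribute the square root: sqrt(4) + sqrt(5)

Step 2 incorrectly 'distributes' the square root over addition. The square root function does not distribute: sqrt(a + b) ≠ sqrt(a) + sqrt(b). In fact, sqrt(4 + 5) = sqrt(9) ≈ 3.0000, while sqrt(4) + sqrt(5) ≈ 4.2361.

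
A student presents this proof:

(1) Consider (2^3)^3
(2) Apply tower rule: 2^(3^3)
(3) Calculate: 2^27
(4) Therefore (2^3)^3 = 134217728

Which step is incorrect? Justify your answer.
Step 2: Apply tower rule: 2^(3^3)

Step 2 incorrectly states that (a^b)^c = a^(b^c). The correct rule is (a^b)^c = a^(b×c). The actual value is (2^3)^3 = 2^9 = 512, not 2^27 = 134217728.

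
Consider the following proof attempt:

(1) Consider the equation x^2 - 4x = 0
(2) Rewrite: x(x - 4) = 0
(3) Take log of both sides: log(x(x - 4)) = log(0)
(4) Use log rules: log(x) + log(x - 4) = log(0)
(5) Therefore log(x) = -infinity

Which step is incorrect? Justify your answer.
Step 3: Take log of both sides: log(x(x - 4)) = log(0)

Step 3 takes the logarithm of both sides, resulting in log(0) on the right side. The logarithm is only defined for positive numbers; log(0) is undefined (approaches negative infinity). This operation is invalid.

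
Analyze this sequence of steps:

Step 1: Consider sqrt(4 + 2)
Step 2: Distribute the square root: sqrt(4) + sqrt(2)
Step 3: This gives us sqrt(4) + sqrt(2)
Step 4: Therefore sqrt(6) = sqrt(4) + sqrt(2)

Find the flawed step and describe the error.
Step 2: Distribute the square root: sqrt(4) + sqrt(2)

Step 2 incorrectly 'distributes' the square root over addition. The square root function does not distribute: sqrt(a + b) ≠ sqrt(a) + sqrt(b). In fact, sqrt(4 + 2) = sqrt(6) ≈ 2.4495, while sqrt(4) + sqrt(2) ≈ 3.4142.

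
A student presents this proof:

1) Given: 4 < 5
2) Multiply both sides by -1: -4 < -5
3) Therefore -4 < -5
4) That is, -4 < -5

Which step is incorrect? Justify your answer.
Step 2: Multiply both sides by -1: -4 < -5

Step 2 multiplies both sides by -1 but fails to reverse the inequality sign. When multiplying (or dividing) an inequality by a negative number, the direction must be reversed. Since 4 < 5, we should get -4 > -5, i.e., -4 > -5.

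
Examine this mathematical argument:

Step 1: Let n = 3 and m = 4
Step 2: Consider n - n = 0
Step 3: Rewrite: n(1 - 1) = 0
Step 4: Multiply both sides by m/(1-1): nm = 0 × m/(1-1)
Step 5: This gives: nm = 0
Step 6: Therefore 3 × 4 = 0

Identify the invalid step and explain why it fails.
Step 4: Multiply both sides by m/(1-1): nm = 0 × m/(1-1)

Step 4 multiplies both sides by m/(1-1). However, 1-1 = 0, so this is multiplication by m/0, which is undefined. We cannot multiply by an undefined expression.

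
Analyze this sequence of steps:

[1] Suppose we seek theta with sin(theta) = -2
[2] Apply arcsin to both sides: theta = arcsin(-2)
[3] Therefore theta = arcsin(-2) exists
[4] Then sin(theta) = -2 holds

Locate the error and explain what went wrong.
Step 2: Apply arcsin to both sides: theta = arcsin(-2)

Step 2 applies arcsin to -2. However, arcsin(x) is only defined for x in [-1, 1] because sin(theta) can only produce values in that range. Since |-2| > 1, arcsin(-2) is undefined. There is no angle whose sine equals -2.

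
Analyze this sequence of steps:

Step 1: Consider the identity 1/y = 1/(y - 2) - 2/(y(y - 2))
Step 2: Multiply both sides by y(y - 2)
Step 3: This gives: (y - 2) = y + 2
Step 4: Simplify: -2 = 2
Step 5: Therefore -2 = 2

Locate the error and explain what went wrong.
Step 3: This gives: (y - 2) = y + 2

Step 3 makes a sign error when clearing denominators. Multiplying -2/(y(y - 2)) by y(y - 2) gives -2, not +2. The correct result is (y - 2) = y - 2, which is trivially true, not (y - 2) = y + 2. (Step 1 is a valid identity: 1/(y - 2) - 2/(y(y - 2)) = (y - 2)/(y(y - 2)) = 1/y.)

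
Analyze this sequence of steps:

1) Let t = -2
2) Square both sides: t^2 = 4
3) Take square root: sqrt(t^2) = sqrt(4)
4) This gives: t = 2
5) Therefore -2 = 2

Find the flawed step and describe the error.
Step 4: This gives: t = 2

Step 4 incorrectly states that sqrt(t^2) = t. The correct identity is sqrt(t^2) = |t|. Since t = -2 < 0, we have sqrt(t^2) = |-2| = 2, not t = -2.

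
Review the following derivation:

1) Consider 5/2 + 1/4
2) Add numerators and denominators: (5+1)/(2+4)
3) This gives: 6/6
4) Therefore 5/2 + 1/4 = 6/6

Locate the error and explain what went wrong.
Step 2: Add numerators and denominators: (5+1)/(2+4)

Step 2 incorrectly adds fractions by separately adding numerators and denominators. This is wrong. The correct method requires a common denominator: 5/2 + 1/4 = (5×4 + 1×2)/(2×4) = 22/8 = 11/4. The method used gives 6/6, which is different.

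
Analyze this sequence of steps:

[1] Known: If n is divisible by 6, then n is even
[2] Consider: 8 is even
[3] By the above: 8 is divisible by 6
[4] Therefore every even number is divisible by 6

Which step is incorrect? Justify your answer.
Step 3: By the above: 8 is divisible by 6

Step 3 commits the fallacy of affirming the consequent. The known fact 'divisible by 6 → even' does NOT imply 'even → divisible by 6'. That would be the converse, which is false. For example, 8 is even but 8 ÷ 6 = 1.33, which is not an integer.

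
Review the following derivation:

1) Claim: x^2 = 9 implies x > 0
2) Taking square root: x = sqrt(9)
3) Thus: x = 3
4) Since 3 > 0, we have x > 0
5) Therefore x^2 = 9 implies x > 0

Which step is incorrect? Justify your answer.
Step 2: Taking square root: x = sqrt(9)

Step 2 takes the square root and assumes the positive root only. The equation x^2 = 9 actually has two solutions: x = 3 and x = -3. The proof silently assumes x > 0 without justification, then uses this assumption to conclude x > 0, which is circular. The counterexample x = -3 shows the claim is false.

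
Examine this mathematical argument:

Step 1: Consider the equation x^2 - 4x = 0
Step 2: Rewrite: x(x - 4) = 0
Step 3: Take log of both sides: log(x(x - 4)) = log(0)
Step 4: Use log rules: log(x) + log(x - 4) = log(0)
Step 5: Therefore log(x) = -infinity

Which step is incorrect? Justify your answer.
Step 3: Take log of both sides: log(x(x - 4)) = log(0)

Step 3 takes the logarithm of both sides, resulting in log(0) on the right side. The logarithm is only defined for positive numbers; log(0) is undefined (approaches negative infinity). This operation is invalid.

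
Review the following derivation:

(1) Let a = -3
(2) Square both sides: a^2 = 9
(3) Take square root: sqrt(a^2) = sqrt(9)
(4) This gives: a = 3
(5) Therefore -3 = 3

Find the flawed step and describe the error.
Step 4: This gives: a = 3

Step 4 incorrectly states that sqrt(a^2) = a. The correct identity is sqrt(a^2) = |a|. Since a = -3 < 0, we have sqrt(a^2) = |-3| = 3, not a = -3.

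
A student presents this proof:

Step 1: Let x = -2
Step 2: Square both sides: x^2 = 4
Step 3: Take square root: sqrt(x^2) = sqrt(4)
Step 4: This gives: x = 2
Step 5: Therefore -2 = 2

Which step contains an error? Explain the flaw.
Step 4: This gives: x = 2

Step 4 incorrectly states that sqrt(x^2) = x. The correct identity is sqrt(x^2) = |x|. Since x = -2 < 0, we have sqrt(x^2) = |-2| = 2, not x = -2.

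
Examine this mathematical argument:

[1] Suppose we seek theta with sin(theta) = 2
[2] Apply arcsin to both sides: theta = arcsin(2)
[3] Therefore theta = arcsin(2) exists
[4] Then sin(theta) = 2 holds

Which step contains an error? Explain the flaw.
Step 2: Apply arcsin to both sides: theta = arcsin(2)

Step 2 applies arcsin to 2. However, arcsin(x) is only defined for x in [-1, 1] because sin(theta) can only produce values in that range. Since |2| > 1, arcsin(2) is undefined. There is no angle whose sine equals 2.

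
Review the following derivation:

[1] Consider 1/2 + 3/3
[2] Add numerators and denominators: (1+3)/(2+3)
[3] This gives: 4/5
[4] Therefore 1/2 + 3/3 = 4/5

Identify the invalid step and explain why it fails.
Step 2: Add numerators and denominators: (1+3)/(2+3)

Step 2 incorrectly adds fractions by separately adding numerators and denominators. This is wrong. The correct method requires a common denominator: 1/2 + 3/3 = (1×3 + 3×2)/(2×3) = 9/6 = 3/2. The method used gives 4/5, which is different.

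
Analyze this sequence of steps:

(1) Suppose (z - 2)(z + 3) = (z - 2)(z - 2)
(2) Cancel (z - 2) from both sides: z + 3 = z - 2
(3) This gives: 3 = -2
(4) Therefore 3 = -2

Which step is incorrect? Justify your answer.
Step 2: Cancel (z - 2) from both sides: z + 3 = z - 2

Step 2 cancels (z - 2) from both sides. This is only valid if (z - 2) ≠ 0, i.e., z ≠ 2. When z = 2, both sides equal zero regardless of the other factors. The correct approach requires considering z = 2 as a separate case.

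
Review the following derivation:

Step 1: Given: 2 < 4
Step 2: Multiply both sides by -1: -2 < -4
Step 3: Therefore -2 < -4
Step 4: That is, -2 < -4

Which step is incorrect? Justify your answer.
Step 2: Multiply both sides by -1: -2 < -4

Step 2 multiplies both sides by -1 but fails to reverse the inequality sign. When multiplying (or dividing) an inequality by a negative number, the direction must be reversed. Since 2 < 4, we should get -2 > -4, i.e., -2 > -4.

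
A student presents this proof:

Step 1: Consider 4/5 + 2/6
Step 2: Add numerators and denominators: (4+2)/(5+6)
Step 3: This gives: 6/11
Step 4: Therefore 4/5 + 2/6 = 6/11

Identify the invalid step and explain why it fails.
Step 2: Add numerators and denominators: (4+2)/(5+6)

Step 2 incorrectly adds fractions by separately adding numerators and denominators. This is wrong. The correct method requires a common denominator: 4/5 + 2/6 = (4×6 + 2×5)/(5×6) = 34/30 = 17/15. The method used gives 6/11, which is different.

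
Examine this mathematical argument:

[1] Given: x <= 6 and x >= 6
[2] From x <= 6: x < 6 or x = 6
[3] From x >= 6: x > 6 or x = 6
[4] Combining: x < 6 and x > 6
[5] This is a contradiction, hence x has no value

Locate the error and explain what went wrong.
Step 4: Combining: x < 6 and x > 6

Step 4 incorrectly combines the conditions. From x <= 6 and x >= 6, the intersection is x = 6. The error treats the 'or' cases as 'and' requirements. The correct conclusion is that x = 6 is the unique solution, not that no solution exists.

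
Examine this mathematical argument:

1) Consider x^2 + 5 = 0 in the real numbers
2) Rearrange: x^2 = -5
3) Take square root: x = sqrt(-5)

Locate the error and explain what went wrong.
Step 3: Take square root: x = sqrt(-5)

Step 3 takes the square root of -5, which is negative. In the real number system, the square root of a negative number is undefined. The equation x^2 + 5 = 0 has no real solutions. Square roots of negative numbers only exist in the complex numbers.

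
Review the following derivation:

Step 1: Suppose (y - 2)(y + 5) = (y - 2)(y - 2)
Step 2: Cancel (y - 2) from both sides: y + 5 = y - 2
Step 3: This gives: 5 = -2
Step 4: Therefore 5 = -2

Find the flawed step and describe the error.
Step 2: Cancel (y - 2) from both sides: y + 5 = y - 2

Step 2 cancels (y - 2) from both sides. This is only valid if (y - 2) ≠ 0, i.e., y ≠ 2. When y = 2, both sides equal zero regardless of the other factors. The correct approach requires considering y = 2 as a separate case.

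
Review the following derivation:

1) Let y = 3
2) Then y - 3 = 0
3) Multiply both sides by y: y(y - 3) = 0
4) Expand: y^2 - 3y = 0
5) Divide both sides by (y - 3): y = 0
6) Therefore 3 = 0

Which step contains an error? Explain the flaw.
Step 5: Divide both sides by (y - 3): y = 0

Step 5 divides both sides by (y - 3). However, since y = 3, we have (y - 3) = 0. Division by zero is undefined, making this step invalid.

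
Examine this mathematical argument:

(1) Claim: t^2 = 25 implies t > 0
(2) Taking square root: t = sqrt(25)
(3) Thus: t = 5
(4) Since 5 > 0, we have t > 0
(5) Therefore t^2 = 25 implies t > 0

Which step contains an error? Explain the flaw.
Step 2: Taking square root: t = sqrt(25)

Step 2 takes the square root and assumes the positive root only. The equation t^2 = 25 actually has two solutions: t = 5 and t = -5. The proof silently assumes t > 0 without justification, then uses this assumption to conclude t > 0, which is circular. The counterexample t = -5 shows the claim is false.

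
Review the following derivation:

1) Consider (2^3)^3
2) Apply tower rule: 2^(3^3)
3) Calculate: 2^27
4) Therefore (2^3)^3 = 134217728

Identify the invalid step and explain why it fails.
Step 2: Apply tower rule: 2^(3^3)

Step 2 incorrectly states that (a^b)^c = a^(b^c). The correct rule is (a^b)^c = a^(b×c). The actual value is (2^3)^3 = 2^9 = 512, not 2^27 = 134217728.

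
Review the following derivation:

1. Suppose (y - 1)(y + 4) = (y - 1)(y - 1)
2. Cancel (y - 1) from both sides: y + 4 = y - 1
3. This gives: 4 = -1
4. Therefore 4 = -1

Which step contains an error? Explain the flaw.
Step 2: Cancel (y - 1) from both sides: y + 4 = y - 1

Step 2 cancels (y - 1) from both sides. This is only valid if (y - 1) ≠ 0, i.e., y ≠ 1. When y = 1, both sides equal zero regardless of the other factors. The correct approach requires considering y = 1 as a separate case.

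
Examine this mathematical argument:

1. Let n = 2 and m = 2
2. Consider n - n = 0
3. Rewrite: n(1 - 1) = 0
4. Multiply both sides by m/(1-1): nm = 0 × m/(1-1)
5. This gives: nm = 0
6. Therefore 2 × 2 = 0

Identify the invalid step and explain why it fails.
Step 4: Multiply both sides by m/(1-1): nm = 0 × m/(1-1)

Step 4 multiplies both sides by m/(1-1). However, 1-1 = 0, so this is multiplication by m/0, which is undefined. We cannot multiply by an undefined expression.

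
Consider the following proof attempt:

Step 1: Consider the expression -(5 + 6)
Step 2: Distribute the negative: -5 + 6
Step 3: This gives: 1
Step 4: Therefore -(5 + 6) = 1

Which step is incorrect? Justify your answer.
Step 2: Distribute the negative: -5 + 6

Step 2 incorrectly distributes the negative sign. The correct distribution is -(5 + 6) = -5 - 6 = -11. The negative must be applied to both terms, not just the first. The error treats -(5 + 6) as -5 + 6, which equals 1 instead of -11.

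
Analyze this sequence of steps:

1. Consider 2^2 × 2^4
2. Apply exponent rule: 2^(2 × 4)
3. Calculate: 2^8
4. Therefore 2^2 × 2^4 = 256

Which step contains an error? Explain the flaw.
Step 2: Apply exponent rule: 2^(2 × 4)

Step 2 incorrectly states that a^b × a^c = a^(b×c). The correct rule is a^b × a^c = a^(b+c). The actual value is 2^2 × 2^4 = 2^6 = 64, not 2^8 = 256.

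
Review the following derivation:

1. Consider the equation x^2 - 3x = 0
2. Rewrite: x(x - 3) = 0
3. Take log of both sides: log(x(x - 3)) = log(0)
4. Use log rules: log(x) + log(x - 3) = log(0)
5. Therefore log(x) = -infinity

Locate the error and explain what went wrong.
Step 3: Take log of both sides: log(x(x - 3)) = log(0)

Step 3 takes the logarithm of both sides, resulting in log(0) on the right side. The logarithm is only defined for positive numbers; log(0) is undefined (approaches negative infinity). This operation is invalid.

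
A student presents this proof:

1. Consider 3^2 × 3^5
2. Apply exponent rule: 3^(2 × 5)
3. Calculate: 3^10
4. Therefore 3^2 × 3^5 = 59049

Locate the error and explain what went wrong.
Step 2: Apply exponent rule: 3^(2 × 5)

Step 2 incorrectly states that a^b × a^c = a^(b×c). The correct rule is a^b × a^c = a^(b+c). The actual value is 3^2 × 3^5 = 3^7 = 2187, not 3^10 = 59049.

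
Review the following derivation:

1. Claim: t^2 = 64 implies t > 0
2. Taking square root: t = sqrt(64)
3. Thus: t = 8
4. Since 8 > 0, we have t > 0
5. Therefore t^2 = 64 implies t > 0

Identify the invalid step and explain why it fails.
Step 2: Taking square root: t = sqrt(64)

Step 2 takes the square root and assumes the positive root only. The equation t^2 = 64 actually has two solutions: t = 8 and t = -8. The proof silently assumes t > 0 without justification, then uses this assumption to conclude t > 0, which is circular. The counterexample t = -8 shows the claim is false.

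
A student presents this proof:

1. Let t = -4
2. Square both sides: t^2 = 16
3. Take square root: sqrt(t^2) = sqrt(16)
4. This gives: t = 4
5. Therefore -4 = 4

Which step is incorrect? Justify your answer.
Step 4: This gives: t = 4

Step 4 incorrectly states that sqrt(t^2) = t. The correct identity is sqrt(t^2) = |t|. Since t = -4 < 0, we have sqrt(t^2) = |-4| = 4, not t = -4.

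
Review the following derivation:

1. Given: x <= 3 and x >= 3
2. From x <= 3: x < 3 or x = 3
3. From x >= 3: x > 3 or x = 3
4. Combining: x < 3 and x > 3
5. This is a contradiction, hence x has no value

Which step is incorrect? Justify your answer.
Step 4: Combining: x < 3 and x > 3

Step 4 incorrectly combines the conditions. From x <= 3 and x >= 3, the intersection is x = 3. The error treats the 'or' cases as 'and' requirements. The correct conclusion is that x = 3 is the unique solution, not that no solution exists.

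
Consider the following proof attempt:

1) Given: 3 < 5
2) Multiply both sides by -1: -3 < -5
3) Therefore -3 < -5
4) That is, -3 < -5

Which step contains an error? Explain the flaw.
Step 2: Multiply both sides by -1: -3 < -5

Step 2 multiplies both sides by -1 but fails to reverse the inequality sign. When multiplying (or dividing) an inequality by a negative number, the direction must be reversed. Since 3 < 5, we should get -3 > -5, i.e., -3 > -5.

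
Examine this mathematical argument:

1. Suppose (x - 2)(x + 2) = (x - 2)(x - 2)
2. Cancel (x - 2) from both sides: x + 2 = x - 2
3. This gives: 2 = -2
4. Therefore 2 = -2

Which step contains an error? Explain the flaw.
Step 2: Cancel (x - 2) from both sides: x + 2 = x - 2

Step 2 cancels (x - 2) from both sides. This is only valid if (x - 2) ≠ 0, i.e., x ≠ 2. When x = 2, both sides equal zero regardless of the other factors. The correct approach requires considering x = 2 as a separate case.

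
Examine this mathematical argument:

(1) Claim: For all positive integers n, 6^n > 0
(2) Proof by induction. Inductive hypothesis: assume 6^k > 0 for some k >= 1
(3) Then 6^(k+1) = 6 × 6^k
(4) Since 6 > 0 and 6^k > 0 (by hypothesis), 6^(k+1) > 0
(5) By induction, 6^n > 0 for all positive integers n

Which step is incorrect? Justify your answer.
Step 5: By induction, 6^n > 0 for all positive integers n

Step 5 concludes the proof by induction, but no base case was ever established. A valid induction proof requires: (1) a base case proving 6^1 > 0, and (2) an inductive step showing IF 6^k > 0 THEN 6^(k+1) > 0. Steps 2-4 correctly establish the inductive step, but without the base case the conclusion in step 5 does not follow.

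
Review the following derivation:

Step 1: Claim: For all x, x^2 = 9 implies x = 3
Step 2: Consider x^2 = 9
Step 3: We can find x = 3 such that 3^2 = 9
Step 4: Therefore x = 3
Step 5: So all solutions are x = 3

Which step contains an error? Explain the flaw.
Step 4: Therefore x = 3

Step 4 incorrectly concludes that x = 3 is the only solution. The proof shows that x = 3 is A solution (existence), but does not show it is the ONLY solution (uniqueness). In fact, x = -3 is also a solution since (-3)^2 = 9. Finding one solution doesn't prove there are no others.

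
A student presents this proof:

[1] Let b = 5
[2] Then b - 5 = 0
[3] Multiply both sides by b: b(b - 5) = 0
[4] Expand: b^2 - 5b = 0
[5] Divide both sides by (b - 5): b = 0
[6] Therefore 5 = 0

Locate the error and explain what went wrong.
Step 5: Divide both sides by (b - 5): b = 0

Step 5 divides both sides by (b - 5). However, since b = 5, we have (b - 5) = 0. Division by zero is undefined, making this step invalid.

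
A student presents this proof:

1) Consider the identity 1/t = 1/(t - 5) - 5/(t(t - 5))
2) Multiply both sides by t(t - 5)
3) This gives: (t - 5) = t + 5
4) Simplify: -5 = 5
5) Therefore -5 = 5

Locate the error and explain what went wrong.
Step 3: This gives: (t - 5) = t + 5

Step 3 makes a sign error when clearing denominators. Multiplying -5/(t(t - 5)) by t(t - 5) gives -5, not +5. The correct result is (t - 5) = t - 5, which is trivially true, not (t - 5) = t + 5. (Step 1 is a valid identity: 1/(t - 5) - 5/(t(t - 5)) = (t - 5)/(t(t - 5)) = 1/t.)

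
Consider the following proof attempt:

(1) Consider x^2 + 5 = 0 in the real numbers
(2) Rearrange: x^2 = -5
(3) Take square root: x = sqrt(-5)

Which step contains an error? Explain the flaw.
Step 3: Take square root: x = sqrt(-5)

Step 3 takes the square root of -5, which is negative. In the real number system, the square root of a negative number is undefined. The equation x^2 + 5 = 0 has no real solutions. Square roots of negative numbers only exist in the complex numbers.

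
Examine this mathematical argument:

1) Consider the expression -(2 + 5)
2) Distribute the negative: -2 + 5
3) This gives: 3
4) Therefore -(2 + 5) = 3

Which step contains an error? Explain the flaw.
Step 2: Distribute the negative: -2 + 5

Step 2 incorrectly distributes the negative sign. The correct distribution is -(2 + 5) = -2 - 5 = -7. The negative must be applied to both terms, not just the first. The error treats -(2 + 5) as -2 + 5, which equals 3 instead of -7.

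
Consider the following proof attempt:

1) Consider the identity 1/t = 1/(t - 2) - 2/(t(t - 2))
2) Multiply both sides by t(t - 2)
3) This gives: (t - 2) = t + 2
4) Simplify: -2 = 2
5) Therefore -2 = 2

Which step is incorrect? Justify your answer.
Step 3: This gives: (t - 2) = t + 2

Step 3 makes a sign error when clearing denominators. Multiplying -2/(t(t - 2)) by t(t - 2) gives -2, not +2. The correct result is (t - 2) = t - 2, which is trivially true, not (t - 2) = t + 2. (Step 1 is a valid identity: 1/(t - 2) - 2/(t(t - 2)) = (t - 2)/(t(t - 2)) = 1/t.)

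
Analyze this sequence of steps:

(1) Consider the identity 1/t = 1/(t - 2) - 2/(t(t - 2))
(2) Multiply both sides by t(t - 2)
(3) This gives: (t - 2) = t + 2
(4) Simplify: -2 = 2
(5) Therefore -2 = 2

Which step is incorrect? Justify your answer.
Step 3: This gives: (t - 2) = t + 2

Step 3 makes a sign error when clearing denominators. Multiplying -2/(t(t - 2)) by t(t - 2) gives -2, not +2. The correct result is (t - 2) = t - 2, which is trivially true, not (t - 2) = t + 2. (Step 1 is a valid identity: 1/(t - 2) - 2/(t(t - 2)) = (t - 2)/(t(t - 2)) = 1/t.)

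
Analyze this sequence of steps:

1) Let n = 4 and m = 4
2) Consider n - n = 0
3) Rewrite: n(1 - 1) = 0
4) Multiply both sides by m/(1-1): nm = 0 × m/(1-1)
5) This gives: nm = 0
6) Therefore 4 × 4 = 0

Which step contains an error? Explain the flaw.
Step 4: Multiply both sides by m/(1-1): nm = 0 × m/(1-1)

Step 4 multiplies both sides by m/(1-1). However, 1-1 = 0, so this is multiplication by m/0, which is undefined. We cannot multiply by an undefined expression.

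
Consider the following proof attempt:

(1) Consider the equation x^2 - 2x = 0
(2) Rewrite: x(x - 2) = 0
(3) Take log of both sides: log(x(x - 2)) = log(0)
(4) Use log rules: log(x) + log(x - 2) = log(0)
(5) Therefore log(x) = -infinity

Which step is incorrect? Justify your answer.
Step 3: Take log of both sides: log(x(x - 2)) = log(0)

Step 3 takes the logarithm of both sides, resulting in log(0) on the right side. The logarithm is only defined for positive numbers; log(0) is undefined (approaches negative infinity). This operation is invalid.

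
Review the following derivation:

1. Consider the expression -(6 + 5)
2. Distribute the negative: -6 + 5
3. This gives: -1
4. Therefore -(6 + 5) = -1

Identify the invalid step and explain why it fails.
Step 2: Distribute the negative: -6 + 5

Step 2 incorrectly distributes the negative sign. The correct distribution is -(6 + 5) = -6 - 5 = -11. The negative must be applied to both terms, not just the first. The error treats -(6 + 5) as -6 + 5, which equals -1 instead of -11.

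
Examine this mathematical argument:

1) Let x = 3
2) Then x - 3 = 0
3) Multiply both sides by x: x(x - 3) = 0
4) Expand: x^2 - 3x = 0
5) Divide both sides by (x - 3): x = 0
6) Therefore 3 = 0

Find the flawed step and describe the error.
Step 5: Divide both sides by (x - 3): x = 0

Step 5 divides both sides by (x - 3). However, since x = 3, we have (x - 3) = 0. Division by zero is undefined, making this step invalid.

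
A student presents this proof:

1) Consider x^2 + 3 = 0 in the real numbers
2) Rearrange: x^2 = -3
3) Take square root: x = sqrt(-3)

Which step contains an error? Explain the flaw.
Step 3: Take square root: x = sqrt(-3)

Step 3 takes the square root of -3, which is negative. In the real number system, the square root of a negative number is undefined. The equation x^2 + 3 = 0 has no real solutions. Square roots of negative numbers only exist in the complex numbers.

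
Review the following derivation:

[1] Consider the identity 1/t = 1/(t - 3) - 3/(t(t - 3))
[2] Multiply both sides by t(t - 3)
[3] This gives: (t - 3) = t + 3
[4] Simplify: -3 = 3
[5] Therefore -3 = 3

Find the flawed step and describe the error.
Step 3: This gives: (t - 3) = t + 3

Step 3 makes a sign error when clearing denominators. Multiplying -3/(t(t - 3)) by t(t - 3) gives -3, not +3. The correct result is (t - 3) = t - 3, which is trivially true, not (t - 3) = t + 3. (Step 1 is a valid identity: 1/(t - 3) - 3/(t(t - 3)) = (t - 3)/(t(t - 3)) = 1/t.)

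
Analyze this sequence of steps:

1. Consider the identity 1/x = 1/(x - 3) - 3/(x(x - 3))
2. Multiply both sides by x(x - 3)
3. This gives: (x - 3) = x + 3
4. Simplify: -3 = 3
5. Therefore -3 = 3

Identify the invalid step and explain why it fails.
Step 3: This gives: (x - 3) = x + 3

Step 3 makes a sign error when clearing denominators. Multiplying -3/(x(x - 3)) by x(x - 3) gives -3, not +3. The correct result is (x - 3) = x - 3, which is trivially true, not (x - 3) = x + 3. (Step 1 is a valid identity: 1/(x - 3) - 3/(x(x - 3)) = (x - 3)/(x(x - 3)) = 1/x.)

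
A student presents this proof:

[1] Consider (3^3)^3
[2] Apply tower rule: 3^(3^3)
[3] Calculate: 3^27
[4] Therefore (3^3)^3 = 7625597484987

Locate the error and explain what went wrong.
Step 2: Apply tower rule: 3^(3^3)

Step 2 incorrectly states that (a^b)^c = a^(b^c). The correct rule is (a^b)^c = a^(b×c). The actual value is (3^3)^3 = 3^9 = 19683, not 3^27 = 7625597484987.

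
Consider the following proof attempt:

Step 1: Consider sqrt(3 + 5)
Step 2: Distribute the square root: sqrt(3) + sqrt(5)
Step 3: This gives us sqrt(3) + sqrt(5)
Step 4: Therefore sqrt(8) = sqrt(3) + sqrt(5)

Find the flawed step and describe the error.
Step 2: Distribute the square root: sqrt(3) + sqrt(5)

Step 2 incorrectly 'distributes' the square root over addition. The square root function does not distribute: sqrt(a + b) ≠ sqrt(a) + sqrt(b). In fact, sqrt(3 + 5) = sqrt(8) ≈ 2.8284, while sqrt(3) + sqrt(5) ≈ 3.9681.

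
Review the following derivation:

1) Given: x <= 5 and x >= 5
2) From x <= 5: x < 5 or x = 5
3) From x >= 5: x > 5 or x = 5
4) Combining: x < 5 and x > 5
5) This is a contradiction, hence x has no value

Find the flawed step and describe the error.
Step 4: Combining: x < 5 and x > 5

Step 4 incorrectly combines the conditions. From x <= 5 and x >= 5, the intersection is x = 5. The error treats the 'or' cases as 'and' requirements. The correct conclusion is that x = 5 is the unique solution, not that no solution exists.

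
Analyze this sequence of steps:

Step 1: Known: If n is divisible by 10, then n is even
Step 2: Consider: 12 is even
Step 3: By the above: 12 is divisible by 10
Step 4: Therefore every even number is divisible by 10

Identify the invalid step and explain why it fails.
Step 3: By the above: 12 is divisible by 10

Step 3 commits the fallacy of affirming the consequent. The known fact 'divisible by 10 → even' does NOT imply 'even → divisible by 10'. That would be the converse, which is false. For example, 12 is even but 12 ÷ 10 = 1.20, which is not an integer.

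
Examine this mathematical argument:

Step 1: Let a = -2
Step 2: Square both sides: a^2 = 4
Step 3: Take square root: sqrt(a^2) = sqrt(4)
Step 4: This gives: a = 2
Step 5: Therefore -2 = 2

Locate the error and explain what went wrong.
Step 4: This gives: a = 2

Step 4 incorrectly states that sqrt(a^2) = a. The correct identity is sqrt(a^2) = |a|. Since a = -2 < 0, we have sqrt(a^2) = |-2| = 2, not a = -2.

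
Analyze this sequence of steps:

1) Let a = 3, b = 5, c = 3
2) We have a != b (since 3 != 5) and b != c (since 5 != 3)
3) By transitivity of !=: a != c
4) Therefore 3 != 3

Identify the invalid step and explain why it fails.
Step 3: By transitivity of !=: a != c

Step 3 incorrectly applies transitivity to the '!=' relation. Transitivity states: if a R b and b R c, then a R c. However, '!=' is not transitive. Counterexample: 3 != 5 and 5 != 3, but 3 = 3 (both equal 3). Transitivity holds for relations like <, <=, =, but not for !=.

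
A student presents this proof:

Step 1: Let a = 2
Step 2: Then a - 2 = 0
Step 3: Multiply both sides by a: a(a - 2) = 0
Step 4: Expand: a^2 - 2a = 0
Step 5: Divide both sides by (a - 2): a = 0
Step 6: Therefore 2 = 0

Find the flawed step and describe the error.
Step 5: Divide both sides by (a - 2): a = 0

Step 5 divides both sides by (a - 2). However, since a = 2, we have (a - 2) = 0. Division by zero is undefined, making this step invalid.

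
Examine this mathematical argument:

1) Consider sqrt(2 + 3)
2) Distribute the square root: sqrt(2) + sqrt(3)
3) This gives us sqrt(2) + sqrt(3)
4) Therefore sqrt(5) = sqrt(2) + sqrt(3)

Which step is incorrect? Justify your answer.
Step 2: Distribute the square root: sqrt(2) + sqrt(3)

Step 2 incorrectly 'distributes' the square root over addition. The square root function does not distribute: sqrt(a + b) ≠ sqrt(a) + sqrt(b). In fact, sqrt(2 + 3) = sqrt(5) ≈ 2.2361, while sqrt(2) + sqrt(3) ≈ 3.1463.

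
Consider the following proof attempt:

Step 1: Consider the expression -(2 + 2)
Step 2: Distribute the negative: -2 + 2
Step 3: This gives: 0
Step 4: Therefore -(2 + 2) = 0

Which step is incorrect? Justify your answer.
Step 2: Distribute the negative: -2 + 2

Step 2 incorrectly distributes the negative sign. The correct distribution is -(2 + 2) = -2 - 2 = -4. The negative must be applied to both terms, not just the first. The error treats -(2 + 2) as -2 + 2, which equals 0 instead of -4.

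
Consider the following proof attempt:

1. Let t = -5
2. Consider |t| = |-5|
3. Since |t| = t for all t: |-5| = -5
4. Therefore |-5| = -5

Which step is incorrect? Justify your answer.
Step 3: Since |t| = t for all t: |-5| = -5

Step 3 incorrectly states that |t| = t for all t. The correct definition is |t| = t when t >= 0, and |t| = -t when t < 0. Since -5 < 0, we have |-5| = -(-5) = 5, not -5.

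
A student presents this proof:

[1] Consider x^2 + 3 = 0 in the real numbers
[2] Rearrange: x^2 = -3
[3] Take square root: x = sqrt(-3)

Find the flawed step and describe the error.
Step 3: Take square root: x = sqrt(-3)

Step 3 takes the square root of -3, which is negative. In the real number system, the square root of a negative number is undefined. The equation x^2 + 3 = 0 has no real solutions. Square roots of negative numbers only exist in the complex numbers.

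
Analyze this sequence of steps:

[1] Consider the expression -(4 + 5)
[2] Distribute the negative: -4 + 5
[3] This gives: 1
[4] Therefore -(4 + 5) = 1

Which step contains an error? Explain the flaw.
Step 2: Distribute the negative: -4 + 5

Step 2 incorrectly distributes the negative sign. The correct distribution is -(4 + 5) = -4 - 5 = -9. The negative must be applied to both terms, not just the first. The error treats -(4 + 5) as -4 + 5, which equals 1 instead of -9.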